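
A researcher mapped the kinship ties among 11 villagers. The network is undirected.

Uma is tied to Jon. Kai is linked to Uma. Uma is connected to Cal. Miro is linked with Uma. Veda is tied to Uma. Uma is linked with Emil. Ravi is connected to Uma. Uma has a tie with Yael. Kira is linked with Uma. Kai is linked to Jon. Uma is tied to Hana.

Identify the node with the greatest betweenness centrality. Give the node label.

Uma

Unnormalized betweenness of each node: Cal:0, Emil:0, Hana:0, Jon:0, Kai:0, Kira:0, Miro:0, Ravi:0, Uma:44, Veda:0, Yael:0.
Uma has the largest value, 44, making it the main broker — the node through which the most shortest paths run.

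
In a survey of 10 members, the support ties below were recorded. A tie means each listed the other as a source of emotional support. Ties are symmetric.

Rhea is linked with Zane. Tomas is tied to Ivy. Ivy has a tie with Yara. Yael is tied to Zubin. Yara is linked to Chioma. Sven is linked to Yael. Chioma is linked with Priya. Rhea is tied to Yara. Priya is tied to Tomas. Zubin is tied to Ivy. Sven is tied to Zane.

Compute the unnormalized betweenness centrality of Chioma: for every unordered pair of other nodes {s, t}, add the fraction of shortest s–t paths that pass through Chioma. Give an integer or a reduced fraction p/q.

Pairs whose geodesics pass through Chioma — Sven–Priya: 1/2; Zane–Priya: 1; Rhea–Priya: 1; Yara–Priya: 1.
All other pairs contribute 0.
Summing the contributions gives betweenness(Chioma) = 7/2.

7/2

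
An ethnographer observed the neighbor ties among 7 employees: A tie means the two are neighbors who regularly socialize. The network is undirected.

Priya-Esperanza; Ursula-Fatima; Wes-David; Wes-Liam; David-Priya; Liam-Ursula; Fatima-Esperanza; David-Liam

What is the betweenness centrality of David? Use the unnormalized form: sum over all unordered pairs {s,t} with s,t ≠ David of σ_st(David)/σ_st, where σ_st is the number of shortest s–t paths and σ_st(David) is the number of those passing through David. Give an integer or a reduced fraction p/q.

4

Pairs whose geodesics pass through David — Esperanza–Liam: 1/2; Esperanza–Wes: 1; Ursula–Priya: 1/2; Liam–Priya: 1; Wes–Priya: 1.
All other pairs contribute 0.
Summing the contributions gives betweenness(David) = 4.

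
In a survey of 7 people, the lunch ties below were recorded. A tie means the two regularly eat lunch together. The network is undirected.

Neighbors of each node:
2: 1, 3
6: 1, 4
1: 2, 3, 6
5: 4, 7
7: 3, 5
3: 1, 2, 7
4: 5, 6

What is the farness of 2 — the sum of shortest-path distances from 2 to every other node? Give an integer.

Distances from 2: 1:1, 3:1, 4:3, 5:3, 6:2, 7:2.
Sum = 1 + 1 + 3 + 3 + 2 + 2 = 12.

12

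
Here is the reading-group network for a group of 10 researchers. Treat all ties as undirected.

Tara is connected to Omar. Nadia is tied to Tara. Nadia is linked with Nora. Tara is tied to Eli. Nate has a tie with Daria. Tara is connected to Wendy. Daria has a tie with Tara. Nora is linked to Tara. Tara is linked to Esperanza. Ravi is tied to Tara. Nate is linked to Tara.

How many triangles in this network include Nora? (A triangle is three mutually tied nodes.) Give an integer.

1

Nora's neighbors: Nadia and Tara.
Neighbor pairs that are themselves tied: Nora–Nadia–Tara. Each forms one triangle with Nora, for 1 in total.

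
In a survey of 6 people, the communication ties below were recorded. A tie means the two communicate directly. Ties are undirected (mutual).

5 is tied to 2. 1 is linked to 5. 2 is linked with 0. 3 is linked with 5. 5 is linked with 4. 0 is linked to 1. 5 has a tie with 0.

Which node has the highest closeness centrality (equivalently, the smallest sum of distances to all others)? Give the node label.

5

Farness (sum of distances to all others) for each node — 0:7, 1:8, 2:8, 3:9, 4:9, 5:5.
The smallest farness is 5, for 5, so 5 has the highest closeness.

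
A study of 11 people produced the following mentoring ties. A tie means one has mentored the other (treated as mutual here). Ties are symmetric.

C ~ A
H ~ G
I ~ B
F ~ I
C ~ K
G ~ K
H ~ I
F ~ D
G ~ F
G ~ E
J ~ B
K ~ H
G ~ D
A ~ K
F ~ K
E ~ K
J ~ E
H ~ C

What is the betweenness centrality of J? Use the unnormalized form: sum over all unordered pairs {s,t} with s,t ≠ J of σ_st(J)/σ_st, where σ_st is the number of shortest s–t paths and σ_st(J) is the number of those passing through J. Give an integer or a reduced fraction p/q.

127/60

Pairs whose geodesics pass through J — I–E: 1/5; K–B: 1/3; E–B: 1; B–G: 1/3; B–A: 1/4.
All other pairs contribute 0.
Summing the contributions gives betweenness(J) = 127/60.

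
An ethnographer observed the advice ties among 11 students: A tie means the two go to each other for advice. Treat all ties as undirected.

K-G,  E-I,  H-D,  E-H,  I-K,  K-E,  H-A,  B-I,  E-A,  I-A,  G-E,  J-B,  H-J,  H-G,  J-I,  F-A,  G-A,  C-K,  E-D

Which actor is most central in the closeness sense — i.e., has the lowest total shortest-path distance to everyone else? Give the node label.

E

Farness (sum of distances to all others) for each node — A:16, B:22, C:26, D:21, E:14, F:25, G:17, H:16, I:15, J:19, K:17.
The smallest farness is 14, for E, so E has the highest closeness.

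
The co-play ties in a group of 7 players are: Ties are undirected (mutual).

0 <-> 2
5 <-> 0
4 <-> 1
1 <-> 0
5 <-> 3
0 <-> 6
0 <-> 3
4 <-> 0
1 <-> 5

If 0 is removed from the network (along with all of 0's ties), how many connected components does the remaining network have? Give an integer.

3

Without 0, the remaining ties split the others into: {1, 3, 4, 5}; {6}; {2}.
That's 3 separate components.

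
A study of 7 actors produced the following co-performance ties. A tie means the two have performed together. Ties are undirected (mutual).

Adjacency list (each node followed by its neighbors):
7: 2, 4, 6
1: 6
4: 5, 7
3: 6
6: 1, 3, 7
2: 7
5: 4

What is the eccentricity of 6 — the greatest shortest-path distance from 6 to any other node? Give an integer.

Distances from 6: 1:1, 2:2, 3:1, 4:2, 5:3, 7:1.
The largest is 3 (to 5), so the eccentricity of 6 is 3.

3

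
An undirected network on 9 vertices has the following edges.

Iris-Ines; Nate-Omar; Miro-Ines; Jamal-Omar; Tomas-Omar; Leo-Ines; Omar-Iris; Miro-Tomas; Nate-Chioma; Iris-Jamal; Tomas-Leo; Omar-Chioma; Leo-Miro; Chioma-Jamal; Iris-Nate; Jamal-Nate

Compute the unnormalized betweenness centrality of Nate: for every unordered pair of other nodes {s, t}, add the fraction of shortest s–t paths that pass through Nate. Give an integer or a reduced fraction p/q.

2/3

Pairs whose geodesics pass through Nate — Chioma–Iris: 1/3; Chioma–Ines: 1/3.
All other pairs contribute 0.
Summing the contributions gives betweenness(Nate) = 2/3.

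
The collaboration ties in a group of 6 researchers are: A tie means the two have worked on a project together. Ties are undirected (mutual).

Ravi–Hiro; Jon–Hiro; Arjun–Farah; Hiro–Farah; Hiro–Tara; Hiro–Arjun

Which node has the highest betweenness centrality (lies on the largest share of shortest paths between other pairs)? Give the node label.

Hiro

Unnormalized betweenness of each node: Arjun:0, Farah:0, Hiro:9, Jon:0, Ravi:0, Tara:0.
Hiro has the largest value, 9, making it the main broker — the node through which the most shortest paths run.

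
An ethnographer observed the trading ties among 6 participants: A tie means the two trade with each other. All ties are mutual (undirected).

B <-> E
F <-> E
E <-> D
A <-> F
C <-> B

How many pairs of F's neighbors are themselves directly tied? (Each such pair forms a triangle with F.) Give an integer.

F's neighbors are A and E, but none of them are tied to each other, so no triangle contains F.

0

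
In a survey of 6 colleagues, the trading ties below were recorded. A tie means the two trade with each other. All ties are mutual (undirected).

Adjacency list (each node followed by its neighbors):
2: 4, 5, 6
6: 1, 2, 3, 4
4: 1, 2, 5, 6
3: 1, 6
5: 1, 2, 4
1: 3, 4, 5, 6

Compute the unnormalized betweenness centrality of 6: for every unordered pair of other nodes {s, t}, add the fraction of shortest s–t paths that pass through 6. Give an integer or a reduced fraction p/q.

Pairs whose geodesics pass through 6 — 1–2: 1/3; 4–3: 1/2; 3–2: 1.
All other pairs contribute 0.
Summing the contributions gives betweenness(6) = 11/6.

11/6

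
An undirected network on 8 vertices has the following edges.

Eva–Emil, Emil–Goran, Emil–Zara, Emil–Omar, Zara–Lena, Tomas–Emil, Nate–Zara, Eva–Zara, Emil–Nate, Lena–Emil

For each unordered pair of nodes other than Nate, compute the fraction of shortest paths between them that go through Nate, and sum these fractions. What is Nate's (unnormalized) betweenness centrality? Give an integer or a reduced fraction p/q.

0

No shortest path between any pair of other nodes passes through Nate.
Summing the contributions gives betweenness(Nate) = 0.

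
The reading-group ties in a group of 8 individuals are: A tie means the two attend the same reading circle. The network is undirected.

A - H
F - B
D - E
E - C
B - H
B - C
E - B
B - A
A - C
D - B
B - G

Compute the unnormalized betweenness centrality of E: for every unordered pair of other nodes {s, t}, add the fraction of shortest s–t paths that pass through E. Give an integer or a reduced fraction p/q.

Pairs whose geodesics pass through E — C–D: 1/2.
All other pairs contribute 0.
Summing the contributions gives betweenness(E) = 1/2.

1/2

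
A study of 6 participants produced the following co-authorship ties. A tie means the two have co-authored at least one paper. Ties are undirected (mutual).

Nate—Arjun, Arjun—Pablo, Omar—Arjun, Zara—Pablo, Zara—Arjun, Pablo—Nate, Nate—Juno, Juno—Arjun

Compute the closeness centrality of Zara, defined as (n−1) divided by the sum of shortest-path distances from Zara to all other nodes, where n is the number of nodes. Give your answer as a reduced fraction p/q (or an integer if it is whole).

5/8

Distances from Zara: Arjun:1, Juno:2, Nate:2, Omar:2, Pablo:1. Sum = 8.
n = 6, so closeness = 5/8.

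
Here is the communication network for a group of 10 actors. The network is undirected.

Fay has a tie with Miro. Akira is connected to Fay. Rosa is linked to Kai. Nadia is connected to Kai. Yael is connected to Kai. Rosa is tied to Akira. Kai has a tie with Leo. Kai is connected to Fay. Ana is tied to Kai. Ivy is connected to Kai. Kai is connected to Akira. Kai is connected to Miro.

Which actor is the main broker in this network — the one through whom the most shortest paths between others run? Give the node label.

Kai

Unnormalized betweenness of each node: Akira:1/2, Ana:0, Fay:1/2, Ivy:0, Kai:32, Leo:0, Miro:0, Nadia:0, Rosa:0, Yael:0.
Kai has the largest value, 32, making it the main broker — the node through which the most shortest paths run.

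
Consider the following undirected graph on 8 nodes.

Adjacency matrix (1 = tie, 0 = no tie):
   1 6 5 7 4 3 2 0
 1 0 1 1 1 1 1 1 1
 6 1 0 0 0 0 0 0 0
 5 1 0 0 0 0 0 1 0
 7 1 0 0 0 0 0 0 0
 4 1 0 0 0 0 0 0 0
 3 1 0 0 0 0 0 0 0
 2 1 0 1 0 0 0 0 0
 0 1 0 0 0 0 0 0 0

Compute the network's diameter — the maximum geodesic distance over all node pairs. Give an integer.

Eccentricity of each node (its greatest distance to any other): 0:2, 1:1, 2:2, 3:2, 4:2, 5:2, 6:2, 7:2.
The maximum eccentricity is 2, realized for instance by the pair 6–5 via 6 – 1 – 5. So the diameter is 2.

2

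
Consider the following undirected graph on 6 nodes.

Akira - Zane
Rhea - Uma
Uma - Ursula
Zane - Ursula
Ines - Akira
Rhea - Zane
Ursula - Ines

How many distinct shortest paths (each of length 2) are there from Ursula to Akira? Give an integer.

The shortest distance is 2. The length-2 paths are: Ursula–Zane–Akira; Ursula–Ines–Akira.
That gives 2 distinct shortest paths.

2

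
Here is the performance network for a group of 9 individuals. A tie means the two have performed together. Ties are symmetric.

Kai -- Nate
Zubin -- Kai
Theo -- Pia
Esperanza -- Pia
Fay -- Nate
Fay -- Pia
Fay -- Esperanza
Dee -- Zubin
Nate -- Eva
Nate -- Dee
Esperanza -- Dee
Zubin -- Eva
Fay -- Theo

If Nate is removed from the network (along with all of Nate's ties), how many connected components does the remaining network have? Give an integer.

Nate's neighbors (Dee, Eva, Fay, and Kai) remain reachable from one another through other ties, so the rest of the network stays in one piece.

1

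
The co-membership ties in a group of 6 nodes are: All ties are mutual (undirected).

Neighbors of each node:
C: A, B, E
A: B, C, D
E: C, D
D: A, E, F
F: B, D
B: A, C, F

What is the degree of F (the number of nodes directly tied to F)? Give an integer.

2

F is directly tied to B and D. That is 2 neighbors, so the degree of F is 2.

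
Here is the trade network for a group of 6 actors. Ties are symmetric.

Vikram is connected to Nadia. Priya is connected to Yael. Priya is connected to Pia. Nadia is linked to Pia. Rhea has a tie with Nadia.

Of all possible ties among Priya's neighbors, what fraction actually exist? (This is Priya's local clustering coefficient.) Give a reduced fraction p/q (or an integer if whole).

Priya's neighbors: Pia and Yael (k = 2).
Possible neighbor pairs: C(2,2) = 1. Edges among them: none → e = 0.
Clustering(Priya) = 0/1.

0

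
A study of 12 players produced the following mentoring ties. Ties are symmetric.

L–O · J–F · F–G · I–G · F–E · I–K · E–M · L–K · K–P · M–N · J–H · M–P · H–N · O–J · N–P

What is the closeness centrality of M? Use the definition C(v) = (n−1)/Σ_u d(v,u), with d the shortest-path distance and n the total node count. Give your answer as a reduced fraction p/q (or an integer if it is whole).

Distances from M: E:1, F:2, G:3, H:2, I:3, J:3, K:2, L:3, N:1, O:4, P:1. Sum = 25.
n = 12, so closeness = 11/25.

11/25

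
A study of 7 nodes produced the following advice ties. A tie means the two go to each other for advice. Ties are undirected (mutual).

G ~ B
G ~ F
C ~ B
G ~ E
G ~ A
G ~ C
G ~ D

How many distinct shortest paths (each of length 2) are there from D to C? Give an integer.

1

The shortest distance is 2, and the only length-2 path is D–G–C. So there is exactly 1 shortest path.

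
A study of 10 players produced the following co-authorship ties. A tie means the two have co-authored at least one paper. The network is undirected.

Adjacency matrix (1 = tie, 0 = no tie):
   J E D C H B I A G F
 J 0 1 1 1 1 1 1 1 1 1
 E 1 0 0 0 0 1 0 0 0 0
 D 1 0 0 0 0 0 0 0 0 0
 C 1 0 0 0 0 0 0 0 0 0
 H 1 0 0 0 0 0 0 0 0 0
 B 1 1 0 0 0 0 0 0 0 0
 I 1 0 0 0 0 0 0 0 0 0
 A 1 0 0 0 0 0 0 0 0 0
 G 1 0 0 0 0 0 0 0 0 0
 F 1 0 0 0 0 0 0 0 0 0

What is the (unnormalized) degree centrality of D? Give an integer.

D is directly tied to J. That is 1 neighbor, so the degree of D is 1.

1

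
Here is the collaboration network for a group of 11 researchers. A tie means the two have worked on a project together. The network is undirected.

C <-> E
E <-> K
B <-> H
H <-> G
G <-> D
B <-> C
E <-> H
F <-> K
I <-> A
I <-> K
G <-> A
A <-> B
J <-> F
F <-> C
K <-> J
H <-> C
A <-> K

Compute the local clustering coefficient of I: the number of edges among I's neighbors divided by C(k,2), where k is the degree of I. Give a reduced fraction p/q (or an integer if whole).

I's neighbors: A and K (k = 2).
Possible neighbor pairs: C(2,2) = 1. Edges among them: A–K → e = 1.
Clustering(I) = 1/1.

1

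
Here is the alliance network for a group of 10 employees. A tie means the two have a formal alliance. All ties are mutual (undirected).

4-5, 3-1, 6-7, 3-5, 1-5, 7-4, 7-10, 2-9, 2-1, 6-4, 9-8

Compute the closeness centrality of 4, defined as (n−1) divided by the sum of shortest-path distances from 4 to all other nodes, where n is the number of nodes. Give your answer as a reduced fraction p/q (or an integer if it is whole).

Distances from 4: 1:2, 2:3, 3:2, 5:1, 6:1, 7:1, 8:5, 9:4, 10:2. Sum = 21.
n = 10, so closeness = 9/21 = 3/7.

3/7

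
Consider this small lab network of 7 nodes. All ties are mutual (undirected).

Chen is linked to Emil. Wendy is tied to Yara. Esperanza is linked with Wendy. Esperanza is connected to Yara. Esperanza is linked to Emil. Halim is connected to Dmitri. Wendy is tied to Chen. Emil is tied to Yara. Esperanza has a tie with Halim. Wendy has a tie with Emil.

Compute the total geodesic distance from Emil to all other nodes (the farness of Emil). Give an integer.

Distances from Emil: Chen:1, Dmitri:3, Esperanza:1, Halim:2, Wendy:1, Yara:1.
Sum = 1 + 3 + 1 + 2 + 1 + 1 = 9.

9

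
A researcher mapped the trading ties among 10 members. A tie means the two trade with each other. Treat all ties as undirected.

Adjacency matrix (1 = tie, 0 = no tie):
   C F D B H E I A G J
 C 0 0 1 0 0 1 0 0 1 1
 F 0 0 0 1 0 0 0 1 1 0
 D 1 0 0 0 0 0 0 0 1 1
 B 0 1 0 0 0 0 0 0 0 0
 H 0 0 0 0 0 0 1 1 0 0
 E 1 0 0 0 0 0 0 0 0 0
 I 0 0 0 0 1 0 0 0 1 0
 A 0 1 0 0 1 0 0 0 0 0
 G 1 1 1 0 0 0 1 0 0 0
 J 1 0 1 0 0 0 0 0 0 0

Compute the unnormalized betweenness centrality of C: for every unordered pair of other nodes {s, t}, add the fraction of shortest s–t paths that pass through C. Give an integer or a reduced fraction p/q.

11

Pairs whose geodesics pass through C — F–E: 1; F–J: 1/2; D–E: 1; B–E: 1; B–J: 1/2; H–E: 1; H–J: 1/2; E–I: 1; E–A: 1; E–G: 1; E–J: 1; I–J: 1/2; A–J: 1/2; G–J: 1/2.
All other pairs contribute 0.
Summing the contributions gives betweenness(C) = 11.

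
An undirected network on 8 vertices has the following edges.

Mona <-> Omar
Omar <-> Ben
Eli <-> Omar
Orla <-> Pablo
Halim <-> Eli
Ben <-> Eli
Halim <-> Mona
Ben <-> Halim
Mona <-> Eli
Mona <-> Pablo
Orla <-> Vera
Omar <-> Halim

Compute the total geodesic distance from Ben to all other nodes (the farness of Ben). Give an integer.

Distances from Ben: Eli:1, Halim:1, Mona:2, Omar:1, Orla:4, Pablo:3, Vera:5.
Sum = 1 + 1 + 2 + 1 + 4 + 3 + 5 = 17.

17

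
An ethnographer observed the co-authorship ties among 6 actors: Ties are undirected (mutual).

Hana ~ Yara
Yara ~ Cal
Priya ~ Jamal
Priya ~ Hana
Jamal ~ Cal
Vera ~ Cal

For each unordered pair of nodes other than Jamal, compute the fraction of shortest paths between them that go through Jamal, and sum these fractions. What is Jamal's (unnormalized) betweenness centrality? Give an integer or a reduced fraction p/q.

Pairs whose geodesics pass through Jamal — Vera–Priya: 1; Cal–Priya: 1.
All other pairs contribute 0.
Summing the contributions gives betweenness(Jamal) = 2.

2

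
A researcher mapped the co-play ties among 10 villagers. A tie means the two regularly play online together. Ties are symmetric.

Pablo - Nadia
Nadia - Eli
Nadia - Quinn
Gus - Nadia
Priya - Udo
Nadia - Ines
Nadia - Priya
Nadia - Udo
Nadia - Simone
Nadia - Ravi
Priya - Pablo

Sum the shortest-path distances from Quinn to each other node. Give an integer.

Distances from Quinn: Eli:2, Gus:2, Ines:2, Nadia:1, Pablo:2, Priya:2, Ravi:2, Simone:2, Udo:2.
Sum = 2 + 2 + 2 + 1 + 2 + 2 + 2 + 2 + 2 = 17.

17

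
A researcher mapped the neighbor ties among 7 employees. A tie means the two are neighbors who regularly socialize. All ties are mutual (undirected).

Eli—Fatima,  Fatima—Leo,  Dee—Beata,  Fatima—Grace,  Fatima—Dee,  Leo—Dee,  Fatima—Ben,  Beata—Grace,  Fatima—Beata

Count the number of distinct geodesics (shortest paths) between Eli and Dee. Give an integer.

1

The shortest distance is 2, and the only length-2 path is Eli–Fatima–Dee. So there is exactly 1 shortest path.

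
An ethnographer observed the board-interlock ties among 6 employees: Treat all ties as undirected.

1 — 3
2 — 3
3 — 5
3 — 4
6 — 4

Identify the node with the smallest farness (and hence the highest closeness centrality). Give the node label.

3

Farness (sum of distances to all others) for each node — 1:10, 2:10, 3:6, 4:8, 5:10, 6:12.
The smallest farness is 6, for 3, so 3 has the highest closeness.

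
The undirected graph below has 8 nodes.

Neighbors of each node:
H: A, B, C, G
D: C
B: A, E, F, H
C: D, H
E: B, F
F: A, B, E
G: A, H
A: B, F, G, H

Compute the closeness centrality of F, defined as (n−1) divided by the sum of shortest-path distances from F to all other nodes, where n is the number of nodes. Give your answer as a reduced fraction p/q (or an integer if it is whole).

1/2

Distances from F: A:1, B:1, C:3, D:4, E:1, G:2, H:2. Sum = 14.
n = 8, so closeness = 7/14 = 1/2.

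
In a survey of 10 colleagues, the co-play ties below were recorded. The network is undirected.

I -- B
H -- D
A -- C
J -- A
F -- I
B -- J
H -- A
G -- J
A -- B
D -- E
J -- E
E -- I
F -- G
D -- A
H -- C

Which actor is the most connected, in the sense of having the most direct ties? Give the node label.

A

Degrees — A:5, B:3, C:2, D:3, E:3, F:2, G:2, H:3, I:3, J:4.
The maximum is 5, attained only by A.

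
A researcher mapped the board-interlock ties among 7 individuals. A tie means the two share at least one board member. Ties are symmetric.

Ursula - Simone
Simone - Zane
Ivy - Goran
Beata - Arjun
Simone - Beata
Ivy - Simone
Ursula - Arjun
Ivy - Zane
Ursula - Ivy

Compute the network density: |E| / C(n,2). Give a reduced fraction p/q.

There are 9 edges and 7 nodes, so the maximum possible is C(7,2) = 21.
Density = 9/21 = 3/7.

3/7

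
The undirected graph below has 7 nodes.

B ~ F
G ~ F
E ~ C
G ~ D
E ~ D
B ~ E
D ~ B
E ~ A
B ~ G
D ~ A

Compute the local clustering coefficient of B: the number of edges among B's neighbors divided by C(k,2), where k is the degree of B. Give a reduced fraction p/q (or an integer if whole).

B's neighbors: D, E, F, and G (k = 4).
Possible neighbor pairs: C(4,2) = 6. Edges among them: D–E, D–G, F–G → e = 3.
Clustering(B) = 3/6 = 1/2.

1/2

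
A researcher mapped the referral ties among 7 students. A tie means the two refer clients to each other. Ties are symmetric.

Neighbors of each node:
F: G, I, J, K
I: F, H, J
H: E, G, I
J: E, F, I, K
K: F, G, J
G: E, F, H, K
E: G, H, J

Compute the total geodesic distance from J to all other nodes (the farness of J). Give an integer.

8

Distances from J: E:1, F:1, G:2, H:2, I:1, K:1.
Sum = 1 + 1 + 2 + 2 + 1 + 1 = 8.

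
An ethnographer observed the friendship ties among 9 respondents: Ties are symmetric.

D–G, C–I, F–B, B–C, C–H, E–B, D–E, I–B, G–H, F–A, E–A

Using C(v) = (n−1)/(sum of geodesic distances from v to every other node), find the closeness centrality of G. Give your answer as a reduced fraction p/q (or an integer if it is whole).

8/19

Distances from G: A:3, B:3, C:2, D:1, E:2, F:4, H:1, I:3. Sum = 19.
n = 9, so closeness = 8/19.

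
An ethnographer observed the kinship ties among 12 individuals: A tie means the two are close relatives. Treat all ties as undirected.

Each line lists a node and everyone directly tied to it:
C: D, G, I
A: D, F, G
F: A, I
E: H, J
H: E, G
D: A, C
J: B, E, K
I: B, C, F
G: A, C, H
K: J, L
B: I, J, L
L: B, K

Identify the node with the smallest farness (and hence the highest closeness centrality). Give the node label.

I

Farness (sum of distances to all others) for each node — A:28, B:23, C:24, D:31, E:28, F:27, G:25, H:27, I:22, J:26, K:34, L:31.
The smallest farness is 22, for I, so I has the highest closeness.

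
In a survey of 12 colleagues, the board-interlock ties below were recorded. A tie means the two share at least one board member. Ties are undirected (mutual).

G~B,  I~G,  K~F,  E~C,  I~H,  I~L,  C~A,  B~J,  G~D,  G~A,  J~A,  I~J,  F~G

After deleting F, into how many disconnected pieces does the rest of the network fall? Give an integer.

Without F, the remaining ties split the others into: {A, B, C, D, E, G, H, I, J, L}; {K}.
That's 2 separate components.

2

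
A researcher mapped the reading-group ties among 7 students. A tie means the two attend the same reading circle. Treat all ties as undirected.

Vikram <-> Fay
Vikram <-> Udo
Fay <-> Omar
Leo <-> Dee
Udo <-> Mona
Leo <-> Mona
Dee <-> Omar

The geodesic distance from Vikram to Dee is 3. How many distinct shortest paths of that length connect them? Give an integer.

1

The shortest distance is 3, and the only length-3 path is Vikram–Fay–Omar–Dee. So there is exactly 1 shortest path.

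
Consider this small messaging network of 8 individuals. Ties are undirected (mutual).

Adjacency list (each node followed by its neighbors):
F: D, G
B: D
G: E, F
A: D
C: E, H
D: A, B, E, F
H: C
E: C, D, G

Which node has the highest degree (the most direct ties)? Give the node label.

Degrees — A:1, B:1, C:2, D:4, E:3, F:2, G:2, H:1.
The maximum is 4, attained only by D.

D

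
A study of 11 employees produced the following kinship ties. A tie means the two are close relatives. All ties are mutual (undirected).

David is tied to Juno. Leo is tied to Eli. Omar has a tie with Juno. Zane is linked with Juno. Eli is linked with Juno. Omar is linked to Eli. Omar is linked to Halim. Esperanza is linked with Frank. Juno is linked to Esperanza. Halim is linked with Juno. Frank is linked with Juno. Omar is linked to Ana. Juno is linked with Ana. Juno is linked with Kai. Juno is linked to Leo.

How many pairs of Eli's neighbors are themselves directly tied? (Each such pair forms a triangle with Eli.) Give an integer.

Eli's neighbors: Juno, Leo, and Omar.
Neighbor pairs that are themselves tied: Eli–Juno–Leo; Eli–Juno–Omar. Each forms one triangle with Eli, for 2 in total.

2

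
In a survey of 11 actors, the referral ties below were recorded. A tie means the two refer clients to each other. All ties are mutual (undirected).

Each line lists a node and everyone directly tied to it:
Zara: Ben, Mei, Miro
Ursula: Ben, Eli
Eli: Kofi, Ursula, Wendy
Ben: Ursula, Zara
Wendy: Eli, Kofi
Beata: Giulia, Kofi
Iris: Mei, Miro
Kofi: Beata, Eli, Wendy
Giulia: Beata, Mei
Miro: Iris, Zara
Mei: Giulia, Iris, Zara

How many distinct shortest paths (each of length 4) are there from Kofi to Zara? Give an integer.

The shortest distance is 4. The length-4 paths are: Kofi–Beata–Giulia–Mei–Zara; Kofi–Eli–Ursula–Ben–Zara.
That gives 2 distinct shortest paths.

2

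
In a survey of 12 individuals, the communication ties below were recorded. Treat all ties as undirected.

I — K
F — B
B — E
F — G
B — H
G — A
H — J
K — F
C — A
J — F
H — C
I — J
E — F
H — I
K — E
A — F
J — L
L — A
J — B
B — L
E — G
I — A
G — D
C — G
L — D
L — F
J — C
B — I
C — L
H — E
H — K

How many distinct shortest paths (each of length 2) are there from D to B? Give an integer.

The shortest distance is 2, and the only length-2 path is D–L–B. So there is exactly 1 shortest path.

1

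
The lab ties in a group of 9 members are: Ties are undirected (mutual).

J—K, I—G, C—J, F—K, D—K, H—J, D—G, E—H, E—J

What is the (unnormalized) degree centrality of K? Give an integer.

3

K is directly tied to D, F, and J. That is 3 neighbors, so the degree of K is 3.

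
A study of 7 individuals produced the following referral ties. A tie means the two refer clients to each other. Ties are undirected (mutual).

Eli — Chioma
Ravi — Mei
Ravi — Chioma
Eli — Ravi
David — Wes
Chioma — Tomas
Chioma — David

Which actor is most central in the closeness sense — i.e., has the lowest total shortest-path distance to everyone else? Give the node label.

Chioma

Farness (sum of distances to all others) for each node — Chioma:8, David:11, Eli:11, Mei:15, Ravi:10, Tomas:13, Wes:16.
The smallest farness is 8, for Chioma, so Chioma has the highest closeness.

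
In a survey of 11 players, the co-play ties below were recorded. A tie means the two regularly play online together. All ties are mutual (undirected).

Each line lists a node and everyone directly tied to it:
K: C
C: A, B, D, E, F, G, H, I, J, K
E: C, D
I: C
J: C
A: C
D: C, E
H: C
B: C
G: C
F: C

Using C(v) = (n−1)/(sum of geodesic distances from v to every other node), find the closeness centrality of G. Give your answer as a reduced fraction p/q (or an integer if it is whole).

Distances from G: A:2, B:2, C:1, D:2, E:2, F:2, H:2, I:2, J:2, K:2. Sum = 19.
n = 11, so closeness = 10/19.

10/19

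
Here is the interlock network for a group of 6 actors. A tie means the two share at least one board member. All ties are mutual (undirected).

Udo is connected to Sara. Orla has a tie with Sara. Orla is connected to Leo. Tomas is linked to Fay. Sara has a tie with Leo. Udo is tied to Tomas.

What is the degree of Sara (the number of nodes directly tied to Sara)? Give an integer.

3

Sara is directly tied to Leo, Orla, and Udo. That is 3 neighbors, so the degree of Sara is 3.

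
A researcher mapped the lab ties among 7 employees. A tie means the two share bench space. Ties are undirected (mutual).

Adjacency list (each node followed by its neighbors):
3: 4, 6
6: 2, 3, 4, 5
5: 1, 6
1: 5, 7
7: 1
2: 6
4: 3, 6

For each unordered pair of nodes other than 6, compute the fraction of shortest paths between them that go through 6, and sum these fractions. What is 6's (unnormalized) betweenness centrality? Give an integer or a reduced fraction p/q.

11

Pairs whose geodesics pass through 6 — 4–2: 1; 4–5: 1; 4–1: 1; 4–7: 1; 3–2: 1; 3–5: 1; 3–1: 1; 3–7: 1; 2–5: 1; 2–1: 1; 2–7: 1.
All other pairs contribute 0.
Summing the contributions gives betweenness(6) = 11.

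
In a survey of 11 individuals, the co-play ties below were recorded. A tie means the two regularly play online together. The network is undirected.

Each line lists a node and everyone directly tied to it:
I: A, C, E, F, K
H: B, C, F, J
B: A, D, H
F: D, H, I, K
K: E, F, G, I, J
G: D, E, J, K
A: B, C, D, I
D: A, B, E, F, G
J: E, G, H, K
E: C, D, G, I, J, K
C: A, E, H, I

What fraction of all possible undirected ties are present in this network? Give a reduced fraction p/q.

There are 24 edges and 11 nodes, so the maximum possible is C(11,2) = 55.
Density = 24/55.

24/55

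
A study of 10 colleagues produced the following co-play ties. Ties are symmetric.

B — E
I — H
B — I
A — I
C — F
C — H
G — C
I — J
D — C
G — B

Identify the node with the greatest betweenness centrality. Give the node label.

Unnormalized betweenness of each node: A:0, B:11, C:16, D:0, E:0, F:0, G:6, H:9, I:17, J:0.
I has the largest value, 17, making it the main broker — the node through which the most shortest paths run.

I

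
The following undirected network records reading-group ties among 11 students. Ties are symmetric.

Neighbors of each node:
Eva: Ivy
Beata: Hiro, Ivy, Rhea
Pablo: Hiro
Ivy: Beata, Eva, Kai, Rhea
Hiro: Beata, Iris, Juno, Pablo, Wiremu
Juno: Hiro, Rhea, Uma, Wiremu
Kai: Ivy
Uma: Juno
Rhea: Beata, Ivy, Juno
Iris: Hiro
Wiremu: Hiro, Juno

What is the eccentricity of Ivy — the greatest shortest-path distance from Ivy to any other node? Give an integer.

3

Distances from Ivy: Beata:1, Eva:1, Hiro:2, Iris:3, Juno:2, Kai:1, Pablo:3, Rhea:1, Uma:3, Wiremu:3.
The largest is 3 (to Wiremu, Uma, Pablo, and Iris), so the eccentricity of Ivy is 3.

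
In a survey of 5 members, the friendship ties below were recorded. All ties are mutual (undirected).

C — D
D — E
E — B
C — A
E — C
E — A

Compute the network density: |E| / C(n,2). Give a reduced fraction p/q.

3/5

There are 6 edges and 5 nodes, so the maximum possible is C(5,2) = 10.
Density = 6/10 = 3/5.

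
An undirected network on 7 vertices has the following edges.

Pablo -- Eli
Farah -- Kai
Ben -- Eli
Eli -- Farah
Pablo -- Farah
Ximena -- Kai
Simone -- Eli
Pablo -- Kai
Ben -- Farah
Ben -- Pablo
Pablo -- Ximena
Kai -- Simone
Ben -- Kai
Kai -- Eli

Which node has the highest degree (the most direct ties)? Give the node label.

Degrees — Ben:4, Eli:5, Farah:4, Kai:6, Pablo:5, Simone:2, Ximena:2.
The maximum is 6, attained only by Kai.

Kai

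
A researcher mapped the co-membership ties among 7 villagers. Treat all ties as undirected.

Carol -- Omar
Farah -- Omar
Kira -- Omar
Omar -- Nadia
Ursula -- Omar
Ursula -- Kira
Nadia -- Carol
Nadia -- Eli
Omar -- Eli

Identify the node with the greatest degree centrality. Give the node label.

Omar

Degrees — Carol:2, Eli:2, Farah:1, Kira:2, Nadia:3, Omar:6, Ursula:2.
The maximum is 6, attained only by Omar.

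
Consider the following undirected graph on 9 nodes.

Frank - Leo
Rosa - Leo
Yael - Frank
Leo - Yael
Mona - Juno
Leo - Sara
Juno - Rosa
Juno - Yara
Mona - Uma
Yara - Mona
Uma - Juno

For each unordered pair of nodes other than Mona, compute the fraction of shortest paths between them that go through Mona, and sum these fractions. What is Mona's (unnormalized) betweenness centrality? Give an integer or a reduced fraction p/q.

Pairs whose geodesics pass through Mona — Yara–Uma: 1/2.
All other pairs contribute 0.
Summing the contributions gives betweenness(Mona) = 1/2.

1/2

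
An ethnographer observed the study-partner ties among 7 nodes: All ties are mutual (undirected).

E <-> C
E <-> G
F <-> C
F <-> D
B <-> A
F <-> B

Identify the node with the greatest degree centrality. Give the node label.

Degrees — A:1, B:2, C:2, D:1, E:2, F:3, G:1.
The maximum is 3, attained only by F.

F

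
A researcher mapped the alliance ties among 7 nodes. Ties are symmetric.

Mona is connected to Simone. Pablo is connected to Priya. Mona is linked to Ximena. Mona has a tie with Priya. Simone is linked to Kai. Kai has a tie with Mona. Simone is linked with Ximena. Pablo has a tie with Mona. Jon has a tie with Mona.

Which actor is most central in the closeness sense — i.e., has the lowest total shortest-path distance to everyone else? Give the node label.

Farness (sum of distances to all others) for each node — Jon:11, Kai:10, Mona:6, Pablo:10, Priya:10, Simone:9, Ximena:10.
The smallest farness is 6, for Mona, so Mona has the highest closeness.

Mona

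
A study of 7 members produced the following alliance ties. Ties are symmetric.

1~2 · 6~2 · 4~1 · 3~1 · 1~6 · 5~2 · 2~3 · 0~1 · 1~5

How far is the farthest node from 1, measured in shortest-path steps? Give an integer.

Distances from 1: 0:1, 2:1, 3:1, 4:1, 5:1, 6:1.
The largest is 1 (to 3, 4, 0, 6, 2, and 5), so the eccentricity of 1 is 1.

1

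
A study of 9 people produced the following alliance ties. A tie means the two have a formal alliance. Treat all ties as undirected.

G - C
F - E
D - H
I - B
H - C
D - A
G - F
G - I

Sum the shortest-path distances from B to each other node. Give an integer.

Distances from B: A:6, C:3, D:5, E:4, F:3, G:2, H:4, I:1.
Sum = 6 + 3 + 5 + 4 + 3 + 2 + 4 + 1 = 28.

28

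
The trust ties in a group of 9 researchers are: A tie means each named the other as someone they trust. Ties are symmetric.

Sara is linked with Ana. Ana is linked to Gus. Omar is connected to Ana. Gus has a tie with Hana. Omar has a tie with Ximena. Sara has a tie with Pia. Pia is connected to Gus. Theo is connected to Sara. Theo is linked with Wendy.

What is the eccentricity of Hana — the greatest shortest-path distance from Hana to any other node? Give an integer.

Distances from Hana: Ana:2, Gus:1, Omar:3, Pia:2, Sara:3, Theo:4, Wendy:5, Ximena:4.
The largest is 5 (to Wendy), so the eccentricity of Hana is 5.

5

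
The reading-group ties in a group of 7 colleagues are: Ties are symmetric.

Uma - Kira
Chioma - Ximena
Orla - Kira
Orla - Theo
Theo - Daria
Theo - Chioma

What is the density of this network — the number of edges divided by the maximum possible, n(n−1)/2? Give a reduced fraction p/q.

There are 6 edges and 7 nodes, so the maximum possible is C(7,2) = 21.
Density = 6/21 = 2/7.

2/7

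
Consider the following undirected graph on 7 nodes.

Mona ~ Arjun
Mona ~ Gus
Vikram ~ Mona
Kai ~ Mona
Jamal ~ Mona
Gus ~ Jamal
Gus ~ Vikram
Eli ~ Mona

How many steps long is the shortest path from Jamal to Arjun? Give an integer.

One shortest route is Jamal – Mona – Arjun, which uses 2 edges, and Jamal and Arjun are not directly tied, so nothing shorter exists. So d(Jamal,Arjun) = 2.

2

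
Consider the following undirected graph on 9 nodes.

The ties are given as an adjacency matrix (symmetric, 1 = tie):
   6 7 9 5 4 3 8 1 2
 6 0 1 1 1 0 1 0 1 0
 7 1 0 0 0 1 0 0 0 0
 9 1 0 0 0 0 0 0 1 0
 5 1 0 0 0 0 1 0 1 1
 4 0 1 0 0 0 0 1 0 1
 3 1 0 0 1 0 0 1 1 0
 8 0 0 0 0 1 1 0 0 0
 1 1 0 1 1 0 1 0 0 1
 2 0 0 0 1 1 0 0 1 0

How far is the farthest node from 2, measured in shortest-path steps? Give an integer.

2

Distances from 2: 1:1, 3:2, 4:1, 5:1, 6:2, 7:2, 8:2, 9:2.
The largest is 2 (to 6, 3, 7, 8, and 9), so the eccentricity of 2 is 2.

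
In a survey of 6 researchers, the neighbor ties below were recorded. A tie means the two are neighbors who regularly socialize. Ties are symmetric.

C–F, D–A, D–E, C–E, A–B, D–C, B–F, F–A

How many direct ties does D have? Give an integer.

3

D is directly tied to A, C, and E. That is 3 neighbors, so the degree of D is 3.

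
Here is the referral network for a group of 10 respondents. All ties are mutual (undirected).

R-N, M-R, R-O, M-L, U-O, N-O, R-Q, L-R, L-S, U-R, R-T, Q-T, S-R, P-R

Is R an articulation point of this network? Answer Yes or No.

Removing R leaves {L, M, and S} with no path to {N, O, and U}, so the network splits into 4 components. R is a cut vertex.

Yes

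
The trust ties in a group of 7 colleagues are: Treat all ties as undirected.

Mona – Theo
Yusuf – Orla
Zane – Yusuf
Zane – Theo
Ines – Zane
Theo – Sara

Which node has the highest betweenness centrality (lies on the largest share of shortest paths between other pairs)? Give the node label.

Zane

Unnormalized betweenness of each node: Ines:0, Mona:0, Orla:0, Sara:0, Theo:9, Yusuf:5, Zane:11.
Zane has the largest value, 11, making it the main broker — the node through which the most shortest paths run.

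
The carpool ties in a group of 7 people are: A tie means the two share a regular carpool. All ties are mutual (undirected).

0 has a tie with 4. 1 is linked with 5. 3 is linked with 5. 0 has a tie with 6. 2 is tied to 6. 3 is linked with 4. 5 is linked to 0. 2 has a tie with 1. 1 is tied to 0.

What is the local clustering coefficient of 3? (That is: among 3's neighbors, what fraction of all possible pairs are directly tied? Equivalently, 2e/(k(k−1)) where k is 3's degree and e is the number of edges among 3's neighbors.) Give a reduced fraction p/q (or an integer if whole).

3's neighbors: 4 and 5 (k = 2).
Possible neighbor pairs: C(2,2) = 1. Edges among them: none → e = 0.
Clustering(3) = 0/1.

0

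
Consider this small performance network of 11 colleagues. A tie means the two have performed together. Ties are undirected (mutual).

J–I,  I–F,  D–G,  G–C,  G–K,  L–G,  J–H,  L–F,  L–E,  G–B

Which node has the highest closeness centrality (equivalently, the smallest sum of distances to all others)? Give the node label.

L

Farness (sum of distances to all others) for each node — B:30, C:30, D:30, E:29, F:23, G:21, H:44, I:28, J:35, K:30, L:20.
The smallest farness is 20, for L, so L has the highest closeness.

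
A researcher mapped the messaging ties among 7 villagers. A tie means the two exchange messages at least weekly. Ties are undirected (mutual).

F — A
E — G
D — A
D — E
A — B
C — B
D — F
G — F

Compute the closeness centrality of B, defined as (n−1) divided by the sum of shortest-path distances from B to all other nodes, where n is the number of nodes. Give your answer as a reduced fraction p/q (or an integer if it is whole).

1/2

Distances from B: A:1, C:1, D:2, E:3, F:2, G:3. Sum = 12.
n = 7, so closeness = 6/12 = 1/2.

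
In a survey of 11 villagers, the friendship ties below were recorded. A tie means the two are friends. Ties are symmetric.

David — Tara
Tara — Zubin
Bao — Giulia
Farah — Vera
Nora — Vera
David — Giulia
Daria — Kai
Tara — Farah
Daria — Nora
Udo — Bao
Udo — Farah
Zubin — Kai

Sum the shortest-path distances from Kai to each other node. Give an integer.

28

Distances from Kai: Bao:5, Daria:1, David:3, Farah:3, Giulia:4, Nora:2, Tara:2, Udo:4, Vera:3, Zubin:1.
Sum = 5 + 1 + 3 + 3 + 4 + 2 + 2 + 4 + 3 + 1 = 28.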